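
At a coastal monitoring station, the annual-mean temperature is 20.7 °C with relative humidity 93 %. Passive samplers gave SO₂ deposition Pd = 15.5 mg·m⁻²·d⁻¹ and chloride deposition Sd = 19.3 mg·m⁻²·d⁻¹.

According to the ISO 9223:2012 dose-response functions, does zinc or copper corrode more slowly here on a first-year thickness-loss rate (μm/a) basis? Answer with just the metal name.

zinc: T>10 °C ⇒ hinge -0.071·(20.7−10) = -0.7597
  SO₂ term: 0.0129·15.5^0.44·exp(0.046·93-0.7597) = 1.453
  Sd branch = 0.0175·Sd^0.57·e^(0.008·RH+0.085·T) = 1.156 μm/a
  r_corr = 1.453 + 1.156 = 2.609 μm/a
copper: T>10 °C ⇒ hinge -0.080·(20.7−10) = -0.8560
  SO₂ term: 0.0053·15.5^0.26·exp(0.059·93-0.8560) = 1.109
  Cl⁻ term: 0.01025·19.3^0.27·exp(0.036·93+0.049·20.7) = 1.788
  sum: 1.109 + 1.788 → r_corr = 2.897 μm/a
Ordering by μm/a: copper (2.9) > zinc (2.61)

zinc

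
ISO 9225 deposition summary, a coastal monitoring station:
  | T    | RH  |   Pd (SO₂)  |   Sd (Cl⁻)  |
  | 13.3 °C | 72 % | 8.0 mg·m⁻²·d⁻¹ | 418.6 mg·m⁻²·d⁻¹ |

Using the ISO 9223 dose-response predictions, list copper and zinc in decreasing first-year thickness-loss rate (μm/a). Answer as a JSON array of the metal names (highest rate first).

["zinc", "copper"]

copper: f(T) = -0.080·(T−10) [T>10 °C] = -0.2640
  Pd branch = 0.0053·Pd^0.26·e^(0.059·RH+f) = 0.489 μm/a
  Sd branch = 0.01025·Sd^0.27·e^(0.036·RH+0.049·T) = 1.341 μm/a
  sum: 0.489 + 1.341 → r_corr = 1.83 μm/a
zinc: temperature factor f = -0.071·(3.3) = -0.2343
  Pd branch = 0.0129·Pd^0.44·e^(0.046·RH+f) = 0.6992 μm/a
  Sd branch = 0.0175·Sd^0.57·e^(0.008·RH+0.085·T) = 3.01 μm/a
  sum: 0.6992 + 3.01 → r_corr = 3.709 μm/a
Ordering by μm/a: zinc (3.71) > copper (1.83)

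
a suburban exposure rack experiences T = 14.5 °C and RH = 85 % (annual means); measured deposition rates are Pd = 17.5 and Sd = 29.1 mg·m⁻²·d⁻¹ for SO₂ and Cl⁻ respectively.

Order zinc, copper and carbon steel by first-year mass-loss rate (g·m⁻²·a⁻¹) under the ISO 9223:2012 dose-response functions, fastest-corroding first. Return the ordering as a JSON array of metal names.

["carbon steel", "copper", "zinc"]

zinc: T>10 °C ⇒ hinge -0.071·(14.5−10) = -0.3195
  sulphur-dioxide contribution → 1.648 μm/a
  chloride contribution → 0.8092 μm/a
  total first-year rate 2.457 μm/a
  mass loss = 2.457 μm/a × 7.14 g/cm³ = 17.54 g·m⁻²·a⁻¹
copper: f(T) = -0.080·(T−10) [T>10 °C] = -0.3600
  sulphur-dioxide contribution → 1.172 μm/a
  chloride contribution → 1.105 μm/a
  ⇒ r_corr(copper) = 2.278 μm/a
  mass loss = 2.278 μm/a × 8.96 g/cm³ = 20.41 g·m⁻²·a⁻¹
carbon steel: temperature factor f = -0.054·(4.5) = -0.2430
  sulphur-dioxide contribution → 33.66 μm/a
  chloride contribution → 24.34 μm/a
  total first-year rate 58 μm/a
  mass loss = 58 μm/a × 7.85 g/cm³ = 455.3 g·m⁻²·a⁻¹
Ordering by g·m⁻²·a⁻¹: carbon steel (455) > copper (20.4) > zinc (17.5)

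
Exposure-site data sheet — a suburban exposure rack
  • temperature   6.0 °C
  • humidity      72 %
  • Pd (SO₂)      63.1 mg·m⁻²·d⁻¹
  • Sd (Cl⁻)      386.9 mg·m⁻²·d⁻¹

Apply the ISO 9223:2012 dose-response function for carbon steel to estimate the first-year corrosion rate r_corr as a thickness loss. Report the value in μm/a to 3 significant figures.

carbon steel: temperature factor f = +0.150·(-4.0) = -0.6000
  sulphur-dioxide contribution → 35.38 μm/a
  chloride contribution → 56.11 μm/a
  total first-year rate 91.49 μm/a

r_corr = 91.5 μm/a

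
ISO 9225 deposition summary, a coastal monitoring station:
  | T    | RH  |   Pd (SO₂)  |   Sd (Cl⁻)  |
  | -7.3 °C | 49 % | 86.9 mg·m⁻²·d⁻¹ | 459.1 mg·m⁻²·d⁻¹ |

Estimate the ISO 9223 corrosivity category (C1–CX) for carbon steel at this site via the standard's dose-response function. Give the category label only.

carbon steel: f(T) = +0.150·(T−10) [T≤10 °C] = -2.5950
  sulphur-dioxide contribution → 3.588 μm/a
  chloride contribution → 17.16 μm/a
  ⇒ r_corr(carbon steel) = 20.74 μm/a
ISO 9223 Table 2 (carbon steel): 1.3 < 20.7 ≤ 25 μm/a ⇒ C2

C2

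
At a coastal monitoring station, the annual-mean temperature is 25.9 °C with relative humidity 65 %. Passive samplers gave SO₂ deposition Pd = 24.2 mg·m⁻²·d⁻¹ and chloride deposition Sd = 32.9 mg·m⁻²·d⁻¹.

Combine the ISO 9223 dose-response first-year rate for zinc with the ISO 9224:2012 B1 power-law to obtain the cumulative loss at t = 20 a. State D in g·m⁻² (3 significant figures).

D(20) = 186 g·m⁻²

zinc: T>10 °C ⇒ hinge -0.071·(25.9−10) = -1.1289
  Pd branch = 0.0129·Pd^0.44·e^(0.046·RH+f) = 0.3371 μm/a
  Sd branch = 0.0175·Sd^0.57·e^(0.008·RH+0.085·T) = 1.949 μm/a
  sum: 0.3371 + 1.949 → r_corr = 2.286 μm/a
Power-law: D(20) = r_corr · 20^0.813
  D(20) = 2.286 × 20^0.813 = 2.286 × 11.42 = 26.11 μm
  Mass loss = 26.11 μm × 7.14 g/cm³ = 186.4 g·m⁻²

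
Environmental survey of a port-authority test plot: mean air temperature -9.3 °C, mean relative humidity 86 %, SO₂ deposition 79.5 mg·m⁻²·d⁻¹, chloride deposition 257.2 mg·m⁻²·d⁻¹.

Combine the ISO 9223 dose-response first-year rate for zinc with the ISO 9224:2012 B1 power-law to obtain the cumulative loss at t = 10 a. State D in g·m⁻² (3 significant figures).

zinc: f(T) = +0.038·(T−10) [T≤10 °C] = -0.7334
  Pd branch = 0.0129·Pd^0.44·e^(0.046·RH+f) = 2.22 μm/a
  Cl⁻ term: 0.0175·257.2^0.57·exp(0.008·86+0.085·-9.3) = 0.3736
  sum: 2.22 + 0.3736 → r_corr = 2.593 μm/a
Long-term exponent b (ISO 9224 Table 2, B1) = 0.813
  D(10) = 2.593 × 10^0.813 = 2.593 × 6.501 = 16.86 μm
  Mass loss = 16.86 μm × 7.14 g/cm³ = 120.4 g·m⁻²

D(10) = 120 g·m⁻²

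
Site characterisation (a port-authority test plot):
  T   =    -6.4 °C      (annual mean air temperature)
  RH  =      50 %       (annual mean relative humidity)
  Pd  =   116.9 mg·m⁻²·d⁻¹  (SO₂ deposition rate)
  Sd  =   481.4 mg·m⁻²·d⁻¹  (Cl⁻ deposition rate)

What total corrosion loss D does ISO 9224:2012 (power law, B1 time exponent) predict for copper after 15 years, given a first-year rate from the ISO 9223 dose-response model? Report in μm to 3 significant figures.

D(15) = 1.73 μm

copper: temperature factor f = +0.126·(-16.4) = -2.0664
  Pd branch = 0.0053·Pd^0.26·e^(0.059·RH+f) = 0.04422 μm/a
  Sd branch = 0.01025·Sd^0.27·e^(0.036·RH+0.049·T) = 0.2402 μm/a
  sum: 0.04422 + 0.2402 → r_corr = 0.2844 μm/a
Long-term exponent b (ISO 9224 Table 2, B1) = 0.667
  D(15) = 0.2844 × 15^0.667 = 0.2844 × 6.088 = 1.731 μm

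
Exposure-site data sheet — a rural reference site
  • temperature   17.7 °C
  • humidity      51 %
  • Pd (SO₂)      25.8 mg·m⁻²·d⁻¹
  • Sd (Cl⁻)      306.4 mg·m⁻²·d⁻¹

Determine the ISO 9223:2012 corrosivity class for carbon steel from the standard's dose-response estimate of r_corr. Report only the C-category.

carbon steel: temperature factor f = -0.054·(7.7) = -0.4158
  sulphur-dioxide contribution → 17.56 μm/a
  chloride contribution → 38.77 μm/a
  total first-year rate 56.33 μm/a
56.3 μm/a falls in (50, 80] for carbon steel → category C4

C4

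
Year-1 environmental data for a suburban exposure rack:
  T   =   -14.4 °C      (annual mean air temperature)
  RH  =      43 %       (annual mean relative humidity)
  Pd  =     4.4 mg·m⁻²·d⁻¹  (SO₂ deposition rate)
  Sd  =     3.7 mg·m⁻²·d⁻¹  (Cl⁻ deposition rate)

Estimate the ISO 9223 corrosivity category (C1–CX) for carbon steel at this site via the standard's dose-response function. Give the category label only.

C1

carbon steel: temperature factor f = +0.150·(-24.4) = -3.6600
  sulphur-dioxide contribution → 0.2326 μm/a
  chloride contribution → 0.5333 μm/a
  total first-year rate 0.7659 μm/a
0.766 μm/a falls in (0, 1.3] for carbon steel → category C1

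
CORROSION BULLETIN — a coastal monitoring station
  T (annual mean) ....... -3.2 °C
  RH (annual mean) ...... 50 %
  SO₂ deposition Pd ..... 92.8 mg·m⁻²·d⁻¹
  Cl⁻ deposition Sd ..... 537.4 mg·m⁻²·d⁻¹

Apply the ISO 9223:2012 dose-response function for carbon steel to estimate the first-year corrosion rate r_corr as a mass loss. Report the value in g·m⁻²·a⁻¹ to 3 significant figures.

carbon steel: f(T) = +0.150·(T−10) [T≤10 °C] = -1.9800
  SO₂ term: 1.77·92.8^0.52·exp(0.02·50-1.9800) = 7.006
  Cl⁻ term: 0.102·537.4^0.62·exp(0.033·50+0.04·-3.2) = 23.03
  sum: 7.006 + 23.03 → r_corr = 30.04 μm/a
Convert to mass loss: 30.04 μm/a × 7.85 g/cm³ = 235.8 g·m⁻²·a⁻¹

r_corr = 236 g·m⁻²·a⁻¹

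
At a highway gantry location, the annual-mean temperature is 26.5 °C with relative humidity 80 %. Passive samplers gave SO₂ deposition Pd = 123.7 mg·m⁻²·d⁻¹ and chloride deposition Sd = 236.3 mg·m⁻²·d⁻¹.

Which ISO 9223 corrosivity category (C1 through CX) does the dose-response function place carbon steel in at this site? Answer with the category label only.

carbon steel: temperature factor f = -0.054·(16.5) = -0.8910
  sulphur-dioxide contribution → 44.05 μm/a
  chloride contribution → 122.2 μm/a
  total first-year rate 166.2 μm/a
166 μm/a falls in (80, 200] for carbon steel → category C5

C5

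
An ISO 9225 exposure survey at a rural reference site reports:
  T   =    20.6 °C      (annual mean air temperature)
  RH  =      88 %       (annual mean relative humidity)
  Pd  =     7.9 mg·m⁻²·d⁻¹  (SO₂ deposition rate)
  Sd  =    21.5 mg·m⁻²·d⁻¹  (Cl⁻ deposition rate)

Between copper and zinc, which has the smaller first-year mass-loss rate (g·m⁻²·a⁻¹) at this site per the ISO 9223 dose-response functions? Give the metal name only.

zinc

copper: T>10 °C ⇒ hinge -0.080·(20.6−10) = -0.8480
  sulphur-dioxide contribution → 0.6986 μm/a
  chloride contribution → 1.53 μm/a
  total first-year rate 2.229 μm/a
  mass loss = 2.229 μm/a × 8.96 g/cm³ = 19.97 g·m⁻²·a⁻¹
zinc: f(T) = -0.071·(T−10) [T>10 °C] = -0.7526
  sulphur-dioxide contribution → 0.8644 μm/a
  chloride contribution → 1.171 μm/a
  ⇒ r_corr(zinc) = 2.036 μm/a
  mass loss = 2.036 μm/a × 7.14 g/cm³ = 14.54 g·m⁻²·a⁻¹
Ordering by g·m⁻²·a⁻¹: copper (20) > zinc (14.5)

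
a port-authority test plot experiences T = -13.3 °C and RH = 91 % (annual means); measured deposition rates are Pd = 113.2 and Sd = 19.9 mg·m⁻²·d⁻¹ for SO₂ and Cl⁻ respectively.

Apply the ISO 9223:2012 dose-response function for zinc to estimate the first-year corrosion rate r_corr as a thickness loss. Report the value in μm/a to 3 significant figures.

r_corr = 2.87 μm/a

zinc: T≤10 °C ⇒ hinge +0.038·(-13.3−10) = -0.8854
  sulphur-dioxide contribution → 2.804 μm/a
  chloride contribution → 0.06435 μm/a
  total first-year rate 2.868 μm/a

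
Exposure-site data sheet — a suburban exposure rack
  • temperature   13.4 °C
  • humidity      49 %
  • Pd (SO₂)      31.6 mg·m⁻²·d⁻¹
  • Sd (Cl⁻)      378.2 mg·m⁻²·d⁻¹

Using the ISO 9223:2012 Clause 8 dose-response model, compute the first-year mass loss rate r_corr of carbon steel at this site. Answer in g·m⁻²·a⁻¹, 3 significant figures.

r_corr = 459 g·m⁻²·a⁻¹

carbon steel: temperature factor f = -0.054·(3.4) = -0.1836
  sulphur-dioxide contribution → 23.64 μm/a
  chloride contribution → 34.82 μm/a
  ⇒ r_corr(carbon steel) = 58.46 μm/a
Convert to mass loss: 58.46 μm/a × 7.85 g/cm³ = 458.9 g·m⁻²·a⁻¹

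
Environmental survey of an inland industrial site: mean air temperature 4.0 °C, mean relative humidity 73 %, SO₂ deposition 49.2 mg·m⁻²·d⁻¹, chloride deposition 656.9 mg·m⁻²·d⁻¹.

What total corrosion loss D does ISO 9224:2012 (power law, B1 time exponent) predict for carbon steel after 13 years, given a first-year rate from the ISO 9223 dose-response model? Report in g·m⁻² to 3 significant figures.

D(13) = 2.94e+03 g·m⁻²

carbon steel: temperature factor f = +0.150·(-6.0) = -0.9000
  Pd branch = 1.77·Pd^0.52·e^(0.02·RH+f) = 23.5 μm/a
  Cl⁻ term: 0.102·656.9^0.62·exp(0.033·73+0.04·4.0) = 74.33
  r_corr = 23.5 + 74.33 = 97.82 μm/a
Long-term exponent b (ISO 9224 Table 2, B1) = 0.523
  D(13) = 97.82 × 13^0.523 = 97.82 × 3.825 = 374.1 μm
  Mass loss = 374.1 μm × 7.85 g/cm³ = 2937 g·m⁻²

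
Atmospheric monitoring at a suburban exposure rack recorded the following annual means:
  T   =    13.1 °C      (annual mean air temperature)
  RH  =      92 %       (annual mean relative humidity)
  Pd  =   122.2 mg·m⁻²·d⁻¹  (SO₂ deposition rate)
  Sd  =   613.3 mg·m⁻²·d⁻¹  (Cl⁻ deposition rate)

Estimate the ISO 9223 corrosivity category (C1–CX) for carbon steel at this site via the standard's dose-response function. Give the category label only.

carbon steel: T>10 °C ⇒ hinge -0.054·(13.1−10) = -0.1674
  SO₂ term: 1.77·122.2^0.52·exp(0.02·92-0.1674) = 114.7
  Sd branch = 0.102·Sd^0.62·e^(0.033·RH+0.04·T) = 191.9 μm/a
  sum: 114.7 + 191.9 → r_corr = 306.6 μm/a
Category bounds: 200…700 μm/a bracket r_corr ⇒ CX

CX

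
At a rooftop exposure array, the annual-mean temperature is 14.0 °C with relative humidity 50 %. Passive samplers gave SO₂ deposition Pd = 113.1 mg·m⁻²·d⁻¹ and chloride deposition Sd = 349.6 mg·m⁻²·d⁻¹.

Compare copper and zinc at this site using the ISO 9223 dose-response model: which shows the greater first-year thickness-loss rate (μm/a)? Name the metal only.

copper: f(T) = -0.080·(T−10) [T>10 °C] = -0.3200
  sulphur-dioxide contribution → 0.2514 μm/a
  chloride contribution → 0.5986 μm/a
  total first-year rate 0.85 μm/a
zinc: f(T) = -0.071·(T−10) [T>10 °C] = -0.2840
  sulphur-dioxide contribution → 0.7756 μm/a
  chloride contribution → 2.418 μm/a
  total first-year rate 3.193 μm/a
Ordering by μm/a: zinc (3.19) > copper (0.85)

zinc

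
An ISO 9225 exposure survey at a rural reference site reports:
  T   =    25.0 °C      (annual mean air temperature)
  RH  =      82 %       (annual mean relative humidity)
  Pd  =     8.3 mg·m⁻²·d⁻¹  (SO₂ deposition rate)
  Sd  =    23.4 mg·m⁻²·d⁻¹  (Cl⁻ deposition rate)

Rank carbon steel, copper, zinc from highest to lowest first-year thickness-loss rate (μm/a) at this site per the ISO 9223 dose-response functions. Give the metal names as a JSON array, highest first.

carbon steel: temperature factor f = -0.054·(15.0) = -0.8100
  sulphur-dioxide contribution → 12.2 μm/a
  chloride contribution → 29.31 μm/a
  ⇒ r_corr(carbon steel) = 41.51 μm/a
copper: T>10 °C ⇒ hinge -0.080·(25.0−10) = -1.2000
  sulphur-dioxide contribution → 0.3493 μm/a
  chloride contribution → 1.565 μm/a
  ⇒ r_corr(copper) = 1.914 μm/a
zinc: temperature factor f = -0.071·(15.0) = -1.0650
  sulphur-dioxide contribution → 0.4905 μm/a
  chloride contribution → 1.703 μm/a
  ⇒ r_corr(zinc) = 2.194 μm/a
Ordering by μm/a: carbon steel (41.5) > zinc (2.19) > copper (1.91)

["carbon steel", "zinc", "copper"]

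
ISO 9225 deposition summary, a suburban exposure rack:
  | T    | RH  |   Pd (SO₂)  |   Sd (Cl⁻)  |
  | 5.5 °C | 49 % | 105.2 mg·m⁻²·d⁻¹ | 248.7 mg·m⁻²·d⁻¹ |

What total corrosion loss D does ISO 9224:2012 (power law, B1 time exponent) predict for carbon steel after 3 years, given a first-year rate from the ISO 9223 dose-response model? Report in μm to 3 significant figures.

carbon steel: f(T) = +0.150·(T−10) [T≤10 °C] = -0.6750
  Pd branch = 1.77·Pd^0.52·e^(0.02·RH+f) = 27.03 μm/a
  Cl⁻ term: 0.102·248.7^0.62·exp(0.033·49+0.04·5.5) = 19.58
  sum: 27.03 + 19.58 → r_corr = 46.61 μm/a
Long-term exponent b (ISO 9224 Table 2, B1) = 0.523
  D(3) = 46.61 × 3^0.523 = 46.61 × 1.776 = 82.79 μm

D(3) = 82.8 μm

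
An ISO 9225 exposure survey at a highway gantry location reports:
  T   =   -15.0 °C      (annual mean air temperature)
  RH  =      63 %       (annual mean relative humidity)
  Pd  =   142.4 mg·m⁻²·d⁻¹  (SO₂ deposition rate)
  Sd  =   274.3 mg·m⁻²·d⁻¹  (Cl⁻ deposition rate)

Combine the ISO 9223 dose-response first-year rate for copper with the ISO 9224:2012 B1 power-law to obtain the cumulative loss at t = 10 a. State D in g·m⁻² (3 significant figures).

copper: T≤10 °C ⇒ hinge +0.126·(-15.0−10) = -3.1500
  SO₂ term: 0.0053·142.4^0.26·exp(0.059·63-3.1500) = 0.03392
  Sd branch = 0.01025·Sd^0.27·e^(0.036·RH+0.049·T) = 0.2162 μm/a
  r_corr = 0.03392 + 0.2162 = 0.2501 μm/a
Power-law: D(10) = r_corr · 10^0.667
  D(10) = 0.2501 × 10^0.667 = 0.2501 × 4.645 = 1.162 μm
  Mass loss = 1.162 μm × 8.96 g/cm³ = 10.41 g·m⁻²

D(10) = 10.4 g·m⁻²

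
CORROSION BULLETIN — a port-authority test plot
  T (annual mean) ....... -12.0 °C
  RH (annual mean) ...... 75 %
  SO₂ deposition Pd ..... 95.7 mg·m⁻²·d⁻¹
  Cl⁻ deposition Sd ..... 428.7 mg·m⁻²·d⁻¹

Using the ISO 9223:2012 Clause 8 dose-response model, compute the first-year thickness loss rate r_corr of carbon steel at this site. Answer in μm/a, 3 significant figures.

carbon steel: f(T) = +0.150·(T−10) [T≤10 °C] = -3.3000
  SO₂ term: 1.77·95.7^0.52·exp(0.02·75-3.3000) = 3.136
  Sd branch = 0.102·Sd^0.62·e^(0.033·RH+0.04·T) = 32.13 μm/a
  r_corr = 3.136 + 32.13 = 35.27 μm/a

r_corr = 35.3 μm/a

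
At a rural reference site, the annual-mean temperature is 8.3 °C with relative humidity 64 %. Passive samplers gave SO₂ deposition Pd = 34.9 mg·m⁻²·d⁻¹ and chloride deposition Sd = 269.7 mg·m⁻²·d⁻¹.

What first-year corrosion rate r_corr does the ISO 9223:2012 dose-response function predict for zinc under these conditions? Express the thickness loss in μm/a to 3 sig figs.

r_corr = 2.53 μm/a

zinc: T≤10 °C ⇒ hinge +0.038·(8.3−10) = -0.0646
  Pd branch = 0.0129·Pd^0.44·e^(0.046·RH+f) = 1.096 μm/a
  Cl⁻ term: 0.0175·269.7^0.57·exp(0.008·64+0.085·8.3) = 1.437
  sum: 1.096 + 1.437 → r_corr = 2.533 μm/a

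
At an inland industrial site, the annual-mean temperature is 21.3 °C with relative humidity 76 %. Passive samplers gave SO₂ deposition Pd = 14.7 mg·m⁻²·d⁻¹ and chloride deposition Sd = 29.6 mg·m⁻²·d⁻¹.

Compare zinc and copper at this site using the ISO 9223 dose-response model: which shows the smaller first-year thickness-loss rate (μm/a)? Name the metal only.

zinc: temperature factor f = -0.071·(11.3) = -0.8023
  SO₂ term: 0.0129·14.7^0.44·exp(0.046·76-0.8023) = 0.6224
  Cl⁻ term: 0.0175·29.6^0.57·exp(0.008·76+0.085·21.3) = 1.355
  r_corr = 0.6224 + 1.355 = 1.978 μm/a
copper: f(T) = -0.080·(T−10) [T>10 °C] = -0.9040
  SO₂ term: 0.0053·14.7^0.26·exp(0.059·76-0.9040) = 0.3824
  Sd branch = 0.01025·Sd^0.27·e^(0.036·RH+0.049·T) = 1.121 μm/a
  sum: 0.3824 + 1.121 → r_corr = 1.503 μm/a
Ordering by μm/a: zinc (1.98) > copper (1.5)

copper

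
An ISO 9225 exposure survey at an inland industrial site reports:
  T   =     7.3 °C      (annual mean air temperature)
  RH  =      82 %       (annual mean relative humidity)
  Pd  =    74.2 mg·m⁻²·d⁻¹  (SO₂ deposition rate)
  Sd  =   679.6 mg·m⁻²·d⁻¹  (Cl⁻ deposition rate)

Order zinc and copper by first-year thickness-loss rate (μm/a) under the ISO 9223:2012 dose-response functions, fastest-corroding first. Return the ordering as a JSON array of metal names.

zinc: T≤10 °C ⇒ hinge +0.038·(7.3−10) = -0.1026
  Pd branch = 0.0129·Pd^0.44·e^(0.046·RH+f) = 3.366 μm/a
  Sd branch = 0.0175·Sd^0.57·e^(0.008·RH+0.085·T) = 2.581 μm/a
  r_corr = 3.366 + 2.581 = 5.947 μm/a
copper: temperature factor f = +0.126·(-2.7) = -0.3402
  SO₂ term: 0.0053·74.2^0.26·exp(0.059·82-0.3402) = 1.459
  Sd branch = 0.01025·Sd^0.27·e^(0.036·RH+0.049·T) = 1.632 μm/a
  sum: 1.459 + 1.632 → r_corr = 3.091 μm/a
Ordering by μm/a: zinc (5.95) > copper (3.09)

["zinc", "copper"]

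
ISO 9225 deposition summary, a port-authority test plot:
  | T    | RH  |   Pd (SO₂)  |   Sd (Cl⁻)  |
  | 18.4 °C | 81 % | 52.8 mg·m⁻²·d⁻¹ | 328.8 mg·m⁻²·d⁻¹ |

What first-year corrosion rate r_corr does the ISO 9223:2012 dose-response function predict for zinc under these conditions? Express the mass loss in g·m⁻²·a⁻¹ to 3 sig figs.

r_corr = 43.1 g·m⁻²·a⁻¹

zinc: temperature factor f = -0.071·(8.4) = -0.5964
  sulphur-dioxide contribution → 1.689 μm/a
  chloride contribution → 4.349 μm/a
  ⇒ r_corr(zinc) = 6.038 μm/a
Convert to mass loss: 6.038 μm/a × 7.14 g/cm³ = 43.11 g·m⁻²·a⁻¹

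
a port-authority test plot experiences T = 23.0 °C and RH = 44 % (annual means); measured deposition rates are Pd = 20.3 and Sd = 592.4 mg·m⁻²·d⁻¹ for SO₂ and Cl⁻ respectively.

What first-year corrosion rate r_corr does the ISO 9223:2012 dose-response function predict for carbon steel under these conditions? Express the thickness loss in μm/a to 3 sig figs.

r_corr = 67.4 μm/a

carbon steel: temperature factor f = -0.054·(13.0) = -0.7020
  SO₂ term: 1.77·20.3^0.52·exp(0.02·44-0.7020) = 10.12
  Sd branch = 0.102·Sd^0.62·e^(0.033·RH+0.04·T) = 57.25 μm/a
  sum: 10.12 + 57.25 → r_corr = 67.37 μm/a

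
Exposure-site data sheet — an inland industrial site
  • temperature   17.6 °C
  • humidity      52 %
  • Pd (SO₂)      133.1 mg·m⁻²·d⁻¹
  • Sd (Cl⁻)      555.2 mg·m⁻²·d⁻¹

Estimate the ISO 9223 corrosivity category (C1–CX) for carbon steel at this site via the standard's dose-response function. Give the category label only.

carbon steel: f(T) = -0.054·(T−10) [T>10 °C] = -0.4104
  Pd branch = 1.77·Pd^0.52·e^(0.02·RH+f) = 42.26 μm/a
  Cl⁻ term: 0.102·555.2^0.62·exp(0.033·52+0.04·17.6) = 57.7
  r_corr = 42.26 + 57.7 = 99.96 μm/a
100 μm/a falls in (80, 200] for carbon steel → category C5

C5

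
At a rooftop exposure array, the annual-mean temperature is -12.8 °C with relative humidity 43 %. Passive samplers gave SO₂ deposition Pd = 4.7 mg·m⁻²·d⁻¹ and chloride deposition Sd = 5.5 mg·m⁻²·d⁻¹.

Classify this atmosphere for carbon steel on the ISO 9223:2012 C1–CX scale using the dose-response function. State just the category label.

C1

carbon steel: T≤10 °C ⇒ hinge +0.150·(-12.8−10) = -3.4200
  sulphur-dioxide contribution → 0.306 μm/a
  chloride contribution → 0.727 μm/a
  ⇒ r_corr(carbon steel) = 1.033 μm/a
1.03 μm/a falls in (0, 1.3] for carbon steel → category C1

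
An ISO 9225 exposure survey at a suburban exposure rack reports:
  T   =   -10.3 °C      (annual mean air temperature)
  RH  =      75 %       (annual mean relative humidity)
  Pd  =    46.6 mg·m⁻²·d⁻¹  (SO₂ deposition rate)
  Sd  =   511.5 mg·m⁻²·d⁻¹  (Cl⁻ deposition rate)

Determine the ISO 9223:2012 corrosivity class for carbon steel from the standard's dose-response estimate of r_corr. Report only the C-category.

C3

carbon steel: temperature factor f = +0.150·(-20.3) = -3.0450
  Pd branch = 1.77·Pd^0.52·e^(0.02·RH+f) = 2.783 μm/a
  Cl⁻ term: 0.102·511.5^0.62·exp(0.033·75+0.04·-10.3) = 38.37
  r_corr = 2.783 + 38.37 = 41.16 μm/a
ISO 9223 Table 2 (carbon steel): 25 < 41.2 ≤ 50 μm/a ⇒ C3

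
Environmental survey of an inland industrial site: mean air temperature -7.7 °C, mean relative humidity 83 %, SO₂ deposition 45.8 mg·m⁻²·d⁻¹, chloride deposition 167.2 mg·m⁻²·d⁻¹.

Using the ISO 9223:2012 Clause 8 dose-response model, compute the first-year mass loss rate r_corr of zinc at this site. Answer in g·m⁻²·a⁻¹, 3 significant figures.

zinc: f(T) = +0.038·(T−10) [T≤10 °C] = -0.6726
  SO₂ term: 0.0129·45.8^0.44·exp(0.046·83-0.6726) = 1.612
  Cl⁻ term: 0.0175·167.2^0.57·exp(0.008·83+0.085·-7.7) = 0.3269
  sum: 1.612 + 0.3269 → r_corr = 1.939 μm/a
Convert to mass loss: 1.939 μm/a × 7.14 g/cm³ = 13.84 g·m⁻²·a⁻¹

r_corr = 13.8 g·m⁻²·a⁻¹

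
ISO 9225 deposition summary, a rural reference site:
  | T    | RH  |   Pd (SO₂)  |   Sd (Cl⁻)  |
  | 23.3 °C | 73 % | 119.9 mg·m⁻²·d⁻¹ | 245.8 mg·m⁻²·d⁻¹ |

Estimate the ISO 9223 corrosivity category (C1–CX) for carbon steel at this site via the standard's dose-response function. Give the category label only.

carbon steel: temperature factor f = -0.054·(13.3) = -0.7182
  Pd branch = 1.77·Pd^0.52·e^(0.02·RH+f) = 44.78 μm/a
  Cl⁻ term: 0.102·245.8^0.62·exp(0.033·73+0.04·23.3) = 87.45
  sum: 44.78 + 87.45 → r_corr = 132.2 μm/a
132 μm/a falls in (80, 200] for carbon steel → category C5

C5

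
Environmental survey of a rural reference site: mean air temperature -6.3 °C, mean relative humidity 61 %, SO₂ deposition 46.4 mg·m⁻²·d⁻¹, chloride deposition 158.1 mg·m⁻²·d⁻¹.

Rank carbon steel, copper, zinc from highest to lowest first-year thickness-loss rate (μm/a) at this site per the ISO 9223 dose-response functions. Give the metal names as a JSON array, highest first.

["carbon steel", "zinc", "copper"]

carbon steel: temperature factor f = +0.150·(-16.3) = -2.4450
  sulphur-dioxide contribution → 3.824 μm/a
  chloride contribution → 13.7 μm/a
  total first-year rate 17.52 μm/a
copper: T≤10 °C ⇒ hinge +0.126·(-6.3−10) = -2.0538
  sulphur-dioxide contribution → 0.0674 μm/a
  chloride contribution → 0.2655 μm/a
  total first-year rate 0.3329 μm/a
zinc: temperature factor f = +0.038·(-16.3) = -0.6194
  sulphur-dioxide contribution → 0.6216 μm/a
  chloride contribution → 0.2991 μm/a
  total first-year rate 0.9207 μm/a
Ordering by μm/a: carbon steel (17.5) > zinc (0.921) > copper (0.333)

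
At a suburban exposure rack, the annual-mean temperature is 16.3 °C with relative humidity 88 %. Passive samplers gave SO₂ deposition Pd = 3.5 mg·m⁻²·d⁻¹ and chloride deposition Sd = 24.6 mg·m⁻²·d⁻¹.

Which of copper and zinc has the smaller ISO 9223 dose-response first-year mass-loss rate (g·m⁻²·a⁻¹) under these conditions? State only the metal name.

zinc

copper: f(T) = -0.080·(T−10) [T>10 °C] = -0.5040
  sulphur-dioxide contribution → 0.7975 μm/a
  chloride contribution → 1.285 μm/a
  ⇒ r_corr(copper) = 2.083 μm/a
  mass loss = 2.083 μm/a × 8.96 g/cm³ = 18.66 g·m⁻²·a⁻¹
zinc: f(T) = -0.071·(T−10) [T>10 °C] = -0.4473
  sulphur-dioxide contribution → 0.8199 μm/a
  chloride contribution → 0.8777 μm/a
  ⇒ r_corr(zinc) = 1.698 μm/a
  mass loss = 1.698 μm/a × 7.14 g/cm³ = 12.12 g·m⁻²·a⁻¹
Ordering by g·m⁻²·a⁻¹: copper (18.7) > zinc (12.1)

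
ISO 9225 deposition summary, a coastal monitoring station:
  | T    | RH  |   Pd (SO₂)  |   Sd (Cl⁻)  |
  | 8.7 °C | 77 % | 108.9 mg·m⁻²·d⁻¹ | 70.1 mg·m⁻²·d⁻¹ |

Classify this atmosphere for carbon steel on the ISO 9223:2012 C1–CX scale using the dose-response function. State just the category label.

C5

carbon steel: f(T) = +0.150·(T−10) [T≤10 °C] = -0.1950
  SO₂ term: 1.77·108.9^0.52·exp(0.02·77-0.1950) = 77.87
  Cl⁻ term: 0.102·70.1^0.62·exp(0.033·77+0.04·8.7) = 25.56
  r_corr = 77.87 + 25.56 = 103.4 μm/a
ISO 9223 Table 2 (carbon steel): 80 < 103 ≤ 200 μm/a ⇒ C5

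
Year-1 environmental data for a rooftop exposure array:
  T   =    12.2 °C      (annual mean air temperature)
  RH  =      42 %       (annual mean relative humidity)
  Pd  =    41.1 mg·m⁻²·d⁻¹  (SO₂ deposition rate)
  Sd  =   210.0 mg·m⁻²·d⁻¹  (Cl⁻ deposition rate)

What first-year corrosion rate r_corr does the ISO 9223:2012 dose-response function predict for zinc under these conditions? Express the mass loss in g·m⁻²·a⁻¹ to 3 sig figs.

zinc: temperature factor f = -0.071·(2.2) = -0.1562
  sulphur-dioxide contribution → 0.3908 μm/a
  chloride contribution → 1.455 μm/a
  ⇒ r_corr(zinc) = 1.846 μm/a
Convert to mass loss: 1.846 μm/a × 7.14 g/cm³ = 13.18 g·m⁻²·a⁻¹

r_corr = 13.2 g·m⁻²·a⁻¹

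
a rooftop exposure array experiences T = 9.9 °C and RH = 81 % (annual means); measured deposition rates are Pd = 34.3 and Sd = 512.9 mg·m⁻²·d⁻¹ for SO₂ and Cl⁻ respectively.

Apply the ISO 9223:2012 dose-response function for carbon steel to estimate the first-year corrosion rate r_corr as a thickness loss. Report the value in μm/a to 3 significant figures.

carbon steel: temperature factor f = +0.150·(-0.1) = -0.0150
  Pd branch = 1.77·Pd^0.52·e^(0.02·RH+f) = 55.38 μm/a
  Cl⁻ term: 0.102·512.9^0.62·exp(0.033·81+0.04·9.9) = 105.1
  sum: 55.38 + 105.1 → r_corr = 160.5 μm/a

r_corr = 160 μm/a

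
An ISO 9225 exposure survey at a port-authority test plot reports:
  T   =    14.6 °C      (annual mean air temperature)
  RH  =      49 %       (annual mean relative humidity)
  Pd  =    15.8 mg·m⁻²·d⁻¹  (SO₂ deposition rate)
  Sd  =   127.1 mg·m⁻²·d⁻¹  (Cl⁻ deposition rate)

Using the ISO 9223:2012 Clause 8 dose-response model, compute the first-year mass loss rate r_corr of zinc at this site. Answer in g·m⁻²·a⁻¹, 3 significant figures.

r_corr = 12.3 g·m⁻²·a⁻¹

zinc: f(T) = -0.071·(T−10) [T>10 °C] = -0.3266
  sulphur-dioxide contribution → 0.2986 μm/a
  chloride contribution → 1.418 μm/a
  total first-year rate 1.716 μm/a
Convert to mass loss: 1.716 μm/a × 7.14 g/cm³ = 12.25 g·m⁻²·a⁻¹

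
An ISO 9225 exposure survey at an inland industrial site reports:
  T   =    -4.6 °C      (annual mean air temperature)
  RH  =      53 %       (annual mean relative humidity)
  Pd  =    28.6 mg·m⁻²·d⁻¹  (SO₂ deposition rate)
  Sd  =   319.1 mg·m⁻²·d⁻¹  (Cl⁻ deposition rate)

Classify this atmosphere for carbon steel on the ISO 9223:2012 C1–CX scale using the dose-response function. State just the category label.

C2

carbon steel: T≤10 °C ⇒ hinge +0.150·(-4.6−10) = -2.1900
  Pd branch = 1.77·Pd^0.52·e^(0.02·RH+f) = 3.27 μm/a
  Cl⁻ term: 0.102·319.1^0.62·exp(0.033·53+0.04·-4.6) = 17.41
  sum: 3.27 + 17.41 → r_corr = 20.68 μm/a
20.7 μm/a falls in (1.3, 25] for carbon steel → category C2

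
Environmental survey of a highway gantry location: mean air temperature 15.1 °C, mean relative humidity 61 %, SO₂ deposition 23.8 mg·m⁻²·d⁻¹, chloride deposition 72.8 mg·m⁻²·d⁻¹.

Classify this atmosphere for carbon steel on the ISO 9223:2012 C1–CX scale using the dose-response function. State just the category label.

carbon steel: T>10 °C ⇒ hinge -0.054·(15.1−10) = -0.2754
  sulphur-dioxide contribution → 23.66 μm/a
  chloride contribution → 19.94 μm/a
  total first-year rate 43.6 μm/a
ISO 9223 Table 2 (carbon steel): 25 < 43.6 ≤ 50 μm/a ⇒ C3

C3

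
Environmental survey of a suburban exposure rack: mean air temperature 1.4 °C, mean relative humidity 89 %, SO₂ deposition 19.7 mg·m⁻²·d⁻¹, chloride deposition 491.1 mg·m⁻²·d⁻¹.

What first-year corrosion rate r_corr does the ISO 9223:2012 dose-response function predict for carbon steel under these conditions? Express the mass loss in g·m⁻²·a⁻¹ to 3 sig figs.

r_corr = 851 g·m⁻²·a⁻¹

carbon steel: f(T) = +0.150·(T−10) [T≤10 °C] = -1.2900
  SO₂ term: 1.77·19.7^0.52·exp(0.02·89-1.2900) = 13.61
  Sd branch = 0.102·Sd^0.62·e^(0.033·RH+0.04·T) = 94.84 μm/a
  r_corr = 13.61 + 94.84 = 108.4 μm/a
Convert to mass loss: 108.4 μm/a × 7.85 g/cm³ = 851.3 g·m⁻²·a⁻¹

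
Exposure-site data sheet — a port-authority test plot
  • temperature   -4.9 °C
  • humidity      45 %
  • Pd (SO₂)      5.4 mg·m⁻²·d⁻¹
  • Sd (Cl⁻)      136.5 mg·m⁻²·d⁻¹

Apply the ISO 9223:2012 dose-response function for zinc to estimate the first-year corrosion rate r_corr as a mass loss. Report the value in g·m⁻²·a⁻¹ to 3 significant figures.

zinc: T≤10 °C ⇒ hinge +0.038·(-4.9−10) = -0.5662
  SO₂ term: 0.0129·5.4^0.44·exp(0.046·45-0.5662) = 0.1219
  Sd branch = 0.0175·Sd^0.57·e^(0.008·RH+0.085·T) = 0.2726 μm/a
  r_corr = 0.1219 + 0.2726 = 0.3945 μm/a
Convert to mass loss: 0.3945 μm/a × 7.14 g/cm³ = 2.817 g·m⁻²·a⁻¹

r_corr = 2.82 g·m⁻²·a⁻¹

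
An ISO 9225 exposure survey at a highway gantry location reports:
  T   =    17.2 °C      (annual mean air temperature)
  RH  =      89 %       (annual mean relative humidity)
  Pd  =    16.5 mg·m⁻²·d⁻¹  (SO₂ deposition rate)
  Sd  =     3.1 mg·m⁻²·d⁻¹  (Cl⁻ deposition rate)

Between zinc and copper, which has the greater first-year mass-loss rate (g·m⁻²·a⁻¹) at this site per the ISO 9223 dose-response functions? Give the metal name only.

copper

zinc: T>10 °C ⇒ hinge -0.071·(17.2−10) = -0.5112
  Pd branch = 0.0129·Pd^0.44·e^(0.046·RH+f) = 1.593 μm/a
  Cl⁻ term: 0.0175·3.1^0.57·exp(0.008·89+0.085·17.2) = 0.2933
  r_corr = 1.593 + 0.2933 = 1.886 μm/a
  mass loss = 1.886 μm/a × 7.14 g/cm³ = 13.47 g·m⁻²·a⁻¹
copper: f(T) = -0.080·(T−10) [T>10 °C] = -0.5760
  SO₂ term: 0.0053·16.5^0.26·exp(0.059·89-0.5760) = 1.178
  Cl⁻ term: 0.01025·3.1^0.27·exp(0.036·89+0.049·17.2) = 0.796
  r_corr = 1.178 + 0.796 = 1.974 μm/a
  mass loss = 1.974 μm/a × 8.96 g/cm³ = 17.69 g·m⁻²·a⁻¹
Ordering by g·m⁻²·a⁻¹: copper (17.7) > zinc (13.5)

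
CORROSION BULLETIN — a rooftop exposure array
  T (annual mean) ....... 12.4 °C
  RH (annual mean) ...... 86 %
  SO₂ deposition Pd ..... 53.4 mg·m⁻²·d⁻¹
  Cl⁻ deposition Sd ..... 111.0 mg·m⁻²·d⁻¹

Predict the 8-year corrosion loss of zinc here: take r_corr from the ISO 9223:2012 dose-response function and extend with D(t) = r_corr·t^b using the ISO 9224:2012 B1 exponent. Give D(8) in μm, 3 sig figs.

zinc: f(T) = -0.071·(T−10) [T>10 °C] = -0.1704
  SO₂ term: 0.0129·53.4^0.44·exp(0.046·86-0.1704) = 3.272
  Cl⁻ term: 0.0175·111.0^0.57·exp(0.008·86+0.085·12.4) = 1.464
  sum: 3.272 + 1.464 → r_corr = 4.735 μm/a
ISO 9224: D(t) = r_corr · t^b with b = 0.813 (zinc, B1)
  D(8) = 4.735 × 8^0.813 = 4.735 × 5.423 = 25.68 μm

D(8) = 25.7 μm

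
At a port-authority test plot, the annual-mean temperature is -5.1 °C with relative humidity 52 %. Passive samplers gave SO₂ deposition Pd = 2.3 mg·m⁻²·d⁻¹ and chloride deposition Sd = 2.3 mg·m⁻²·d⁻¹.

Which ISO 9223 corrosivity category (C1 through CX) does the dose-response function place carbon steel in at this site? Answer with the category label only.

carbon steel: T≤10 °C ⇒ hinge +0.150·(-5.1−10) = -2.2650
  SO₂ term: 1.77·2.3^0.52·exp(0.02·52-2.2650) = 0.8018
  Cl⁻ term: 0.102·2.3^0.62·exp(0.033·52+0.04·-5.1) = 0.7754
  r_corr = 0.8018 + 0.7754 = 1.577 μm/a
ISO 9223 Table 2 (carbon steel): 1.3 < 1.58 ≤ 25 μm/a ⇒ C2

C2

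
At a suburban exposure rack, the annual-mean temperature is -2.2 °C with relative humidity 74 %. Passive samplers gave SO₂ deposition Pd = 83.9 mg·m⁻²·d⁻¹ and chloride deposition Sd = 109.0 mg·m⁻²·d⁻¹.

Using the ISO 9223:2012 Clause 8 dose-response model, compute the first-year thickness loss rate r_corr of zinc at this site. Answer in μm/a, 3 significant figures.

zinc: temperature factor f = +0.038·(-12.2) = -0.4636
  SO₂ term: 0.0129·83.9^0.44·exp(0.046·74-0.4636) = 1.714
  Cl⁻ term: 0.0175·109.0^0.57·exp(0.008·74+0.085·-2.2) = 0.3804
  sum: 1.714 + 0.3804 → r_corr = 2.095 μm/a

r_corr = 2.09 μm/a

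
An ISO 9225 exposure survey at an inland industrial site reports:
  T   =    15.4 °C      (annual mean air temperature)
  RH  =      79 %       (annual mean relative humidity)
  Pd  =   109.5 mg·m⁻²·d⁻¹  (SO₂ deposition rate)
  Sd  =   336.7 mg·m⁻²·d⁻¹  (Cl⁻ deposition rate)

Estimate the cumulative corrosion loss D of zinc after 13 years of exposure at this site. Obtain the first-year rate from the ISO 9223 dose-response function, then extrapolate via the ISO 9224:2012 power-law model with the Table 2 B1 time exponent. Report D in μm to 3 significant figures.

D(13) = 48.2 μm

zinc: T>10 °C ⇒ hinge -0.071·(15.4−10) = -0.3834
  sulphur-dioxide contribution → 2.628 μm/a
  chloride contribution → 3.361 μm/a
  total first-year rate 5.99 μm/a
Power-law: D(13) = r_corr · 13^0.813
  D(13) = 5.99 × 13^0.813 = 5.99 × 8.047 = 48.2 μm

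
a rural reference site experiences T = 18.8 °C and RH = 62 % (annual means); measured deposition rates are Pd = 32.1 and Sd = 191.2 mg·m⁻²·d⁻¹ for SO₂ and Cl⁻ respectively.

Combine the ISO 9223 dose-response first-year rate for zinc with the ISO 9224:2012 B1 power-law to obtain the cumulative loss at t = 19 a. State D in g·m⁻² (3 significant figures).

D(19) = 265 g·m⁻²

zinc: temperature factor f = -0.071·(8.8) = -0.6248
  SO₂ term: 0.0129·32.1^0.44·exp(0.046·62-0.6248) = 0.5504
  Sd branch = 0.0175·Sd^0.57·e^(0.008·RH+0.085·T) = 2.837 μm/a
  sum: 0.5504 + 2.837 → r_corr = 3.388 μm/a
Long-term exponent b (ISO 9224 Table 2, B1) = 0.813
  D(19) = 3.388 × 19^0.813 = 3.388 × 10.96 = 37.11 μm
  Mass loss = 37.11 μm × 7.14 g/cm³ = 265 g·m⁻²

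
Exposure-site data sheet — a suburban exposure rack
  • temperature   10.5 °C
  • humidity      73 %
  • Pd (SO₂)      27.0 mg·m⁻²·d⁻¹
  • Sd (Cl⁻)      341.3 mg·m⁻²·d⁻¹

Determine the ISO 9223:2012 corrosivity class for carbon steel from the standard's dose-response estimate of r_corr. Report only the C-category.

C5

carbon steel: f(T) = -0.054·(T−10) [T>10 °C] = -0.0270
  SO₂ term: 1.77·27.0^0.52·exp(0.02·73-0.0270) = 41.17
  Sd branch = 0.102·Sd^0.62·e^(0.033·RH+0.04·T) = 64.23 μm/a
  sum: 41.17 + 64.23 → r_corr = 105.4 μm/a
ISO 9223 Table 2 (carbon steel): 80 < 105 ≤ 200 μm/a ⇒ C5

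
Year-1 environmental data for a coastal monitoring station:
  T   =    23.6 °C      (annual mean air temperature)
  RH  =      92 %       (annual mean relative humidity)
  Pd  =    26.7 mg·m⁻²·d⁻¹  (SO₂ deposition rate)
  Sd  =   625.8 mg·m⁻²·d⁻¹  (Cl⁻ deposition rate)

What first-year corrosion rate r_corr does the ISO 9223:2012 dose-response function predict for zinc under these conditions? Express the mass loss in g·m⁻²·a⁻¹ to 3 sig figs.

r_corr = 86.4 g·m⁻²·a⁻¹

zinc: temperature factor f = -0.071·(13.6) = -0.9656
  Pd branch = 0.0129·Pd^0.44·e^(0.046·RH+f) = 1.435 μm/a
  Sd branch = 0.0175·Sd^0.57·e^(0.008·RH+0.085·T) = 10.66 μm/a
  sum: 1.435 + 10.66 → r_corr = 12.1 μm/a
Convert to mass loss: 12.1 μm/a × 7.14 g/cm³ = 86.37 g·m⁻²·a⁻¹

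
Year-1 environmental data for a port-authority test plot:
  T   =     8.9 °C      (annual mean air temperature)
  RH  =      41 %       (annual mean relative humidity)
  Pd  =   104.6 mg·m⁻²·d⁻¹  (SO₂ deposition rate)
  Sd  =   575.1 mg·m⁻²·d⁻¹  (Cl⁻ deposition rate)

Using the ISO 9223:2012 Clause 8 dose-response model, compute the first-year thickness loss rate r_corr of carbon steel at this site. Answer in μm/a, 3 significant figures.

r_corr = 67.2 μm/a

carbon steel: f(T) = +0.150·(T−10) [T≤10 °C] = -0.1650
  sulphur-dioxide contribution → 38.25 μm/a
  chloride contribution → 28.96 μm/a
  ⇒ r_corr(carbon steel) = 67.21 μm/a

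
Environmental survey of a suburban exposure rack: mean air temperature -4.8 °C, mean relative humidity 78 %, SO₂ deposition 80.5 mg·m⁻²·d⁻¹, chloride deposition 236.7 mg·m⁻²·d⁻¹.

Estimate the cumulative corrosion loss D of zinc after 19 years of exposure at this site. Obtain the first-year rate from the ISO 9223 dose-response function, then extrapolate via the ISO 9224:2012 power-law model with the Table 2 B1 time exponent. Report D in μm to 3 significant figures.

D(19) = 25.4 μm

zinc: T≤10 °C ⇒ hinge +0.038·(-4.8−10) = -0.5624
  SO₂ term: 0.0129·80.5^0.44·exp(0.046·78-0.5624) = 1.833
  Cl⁻ term: 0.0175·236.7^0.57·exp(0.008·78+0.085·-4.8) = 0.4899
  sum: 1.833 + 0.4899 → r_corr = 2.323 μm/a
Long-term exponent b (ISO 9224 Table 2, B1) = 0.813
  D(19) = 2.323 × 19^0.813 = 2.323 × 10.96 = 25.45 μm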